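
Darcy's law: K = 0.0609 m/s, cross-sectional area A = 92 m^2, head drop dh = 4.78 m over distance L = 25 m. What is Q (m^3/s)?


Darcy's law: Q = K * A * i, where i = dh/L.
Hydraulic gradient i = 4.78 / 25 = 0.1912.
Q = 0.0609 * 92 * 0.1912
  = 1.0713 m^3/s.

1.0713


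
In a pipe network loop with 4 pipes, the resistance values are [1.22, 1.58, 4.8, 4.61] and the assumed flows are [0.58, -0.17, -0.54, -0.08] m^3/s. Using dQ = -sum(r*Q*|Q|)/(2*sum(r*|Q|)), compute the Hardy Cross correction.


Numerator terms (r*Q*|Q|): 1.22*0.58*|0.58| = 0.4104; 1.58*-0.17*|-0.17| = -0.0457; 4.8*-0.54*|-0.54| = -1.3997; 4.61*-0.08*|-0.08| = -0.0295.
Sum of numerator = -1.0644.
Denominator terms (r*|Q|): 1.22*|0.58| = 0.7076; 1.58*|-0.17| = 0.2686; 4.8*|-0.54| = 2.592; 4.61*|-0.08| = 0.3688.
2 * sum of denominator = 2 * 3.937 = 7.874.
dQ = --1.0644 / 7.874 = 0.1352 m^3/s.

0.1352


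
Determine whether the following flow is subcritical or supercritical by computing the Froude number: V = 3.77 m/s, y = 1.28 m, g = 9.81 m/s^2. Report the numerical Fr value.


The Froude number is defined as Fr = V / sqrt(g*y).
g*y = 9.81 * 1.28 = 12.5568.
sqrt(g*y) = sqrt(12.5568) = 3.5436.
Fr = 3.77 / 3.5436 = 1.0639.
Since Fr > 1, the flow is supercritical.

1.0639


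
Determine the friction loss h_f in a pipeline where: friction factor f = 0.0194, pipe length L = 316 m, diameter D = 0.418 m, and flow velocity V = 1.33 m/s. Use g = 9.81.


Darcy-Weisbach equation: h_f = f * (L/D) * V^2/(2g).
f * L/D = 0.0194 * 316/0.418 = 14.666.
V^2/(2g) = 1.33^2 / (2*9.81) = 1.7689 / 19.62 = 0.0902 m.
h_f = 14.666 * 0.0902 = 1.322 m.

1.322


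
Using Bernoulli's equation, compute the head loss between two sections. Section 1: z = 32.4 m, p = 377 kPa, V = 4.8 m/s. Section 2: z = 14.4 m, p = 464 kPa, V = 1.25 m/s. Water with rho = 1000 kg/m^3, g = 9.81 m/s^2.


Total head at each section: H = z + p/(rho*g) + V^2/(2g).
H1 = 32.4 + 377*1000/(1000*9.81) + 4.8^2/(2*9.81)
   = 32.4 + 38.43 + 1.1743
   = 72.004 m.
H2 = 14.4 + 464*1000/(1000*9.81) + 1.25^2/(2*9.81)
   = 14.4 + 47.299 + 0.0796
   = 61.778 m.
h_L = H1 - H2 = 72.004 - 61.778 = 10.226 m.

10.226


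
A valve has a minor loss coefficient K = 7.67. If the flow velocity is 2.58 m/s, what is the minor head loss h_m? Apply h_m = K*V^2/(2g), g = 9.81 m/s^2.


Minor loss formula: h_m = K * V^2/(2g).
V^2 = 2.58^2 = 6.6564.
V^2/(2g) = 6.6564 / 19.62 = 0.3393 m.
h_m = 7.67 * 0.3393 = 2.6022 m.

2.6022


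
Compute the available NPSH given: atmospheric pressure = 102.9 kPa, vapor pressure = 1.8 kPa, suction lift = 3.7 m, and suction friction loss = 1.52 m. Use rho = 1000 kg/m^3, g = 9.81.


NPSHa = p_atm/(rho*g) - z_s - hf_s - p_vap/(rho*g).
p_atm/(rho*g) = 102.9*1000 / (1000*9.81) = 10.489 m.
p_vap/(rho*g) = 1.8*1000 / (1000*9.81) = 0.183 m.
NPSHa = 10.489 - 3.7 - 1.52 - 0.183
      = 5.09 m.

5.09


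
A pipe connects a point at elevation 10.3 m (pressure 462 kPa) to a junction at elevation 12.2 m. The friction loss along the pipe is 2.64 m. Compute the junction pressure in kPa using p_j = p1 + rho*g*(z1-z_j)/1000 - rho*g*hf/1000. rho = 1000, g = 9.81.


Junction pressure: p_j = p1 + rho*g*(z1 - z_j)/1000 - rho*g*hf/1000.
Elevation term = 1000*9.81*(10.3 - 12.2)/1000 = -18.639 kPa.
Friction term = 1000*9.81*2.64/1000 = 25.898 kPa.
p_j = 462 + -18.639 - 25.898 = 417.46 kPa.

417.46


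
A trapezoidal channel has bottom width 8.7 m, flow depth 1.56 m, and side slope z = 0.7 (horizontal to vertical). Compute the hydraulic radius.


For a trapezoidal section with side slope z:
A = (b + z*y)*y = (8.7 + 0.7*1.56)*1.56 = 15.276 m^2.
P = b + 2*y*sqrt(1 + z^2) = 8.7 + 2*1.56*sqrt(1 + 0.7^2) = 12.508 m.
R = A/P = 15.276 / 12.508 = 1.2212 m.

1.2212


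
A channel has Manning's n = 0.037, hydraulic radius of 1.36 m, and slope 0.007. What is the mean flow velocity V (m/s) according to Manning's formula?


Manning's equation gives V = (1/n) * R^(2/3) * S^(1/2).
First, compute R^(2/3) = 1.36^(2/3) = 1.2275.
Next, S^(1/2) = 0.007^(1/2) = 0.083666.
Then 1/n = 1/0.037 = 27.03.
V = 27.03 * 1.2275 * 0.083666 = 2.7757 m/s.

2.7757


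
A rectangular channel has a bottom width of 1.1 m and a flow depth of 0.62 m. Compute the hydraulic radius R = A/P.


For a rectangular section:
Flow area A = b * y = 1.1 * 0.62 = 0.68 m^2.
Wetted perimeter P = b + 2y = 1.1 + 2*0.62 = 2.34 m.
Hydraulic radius R = A/P = 0.68 / 2.34 = 0.2915 m.

0.2915


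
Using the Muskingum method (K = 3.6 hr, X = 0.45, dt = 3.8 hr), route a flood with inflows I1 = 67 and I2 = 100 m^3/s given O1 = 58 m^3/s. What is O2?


Muskingum coefficients:
denom = 2*K*(1-X) + dt = 2*3.6*(1-0.45) + 3.8 = 7.76.
C0 = (dt - 2*K*X)/denom = (3.8 - 2*3.6*0.45)/7.76 = 0.0722.
C1 = (dt + 2*K*X)/denom = (3.8 + 2*3.6*0.45)/7.76 = 0.9072.
C2 = (2*K*(1-X) - dt)/denom = 0.0206.
O2 = C0*I2 + C1*I1 + C2*O1
   = 0.0722*100 + 0.9072*67 + 0.0206*58
   = 69.2 m^3/s.

69.2


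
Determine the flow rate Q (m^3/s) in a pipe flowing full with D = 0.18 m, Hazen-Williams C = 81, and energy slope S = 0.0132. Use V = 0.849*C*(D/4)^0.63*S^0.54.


For a full circular pipe, R = D/4 = 0.18/4 = 0.045 m.
V = 0.849 * 81 * 0.045^0.63 * 0.0132^0.54
  = 0.849 * 81 * 0.14175 * 0.09663
  = 0.9419 m/s.
Pipe area A = pi*D^2/4 = pi*0.18^2/4 = 0.0254 m^2.
Q = A * V = 0.0254 * 0.9419 = 0.024 m^3/s.

0.024


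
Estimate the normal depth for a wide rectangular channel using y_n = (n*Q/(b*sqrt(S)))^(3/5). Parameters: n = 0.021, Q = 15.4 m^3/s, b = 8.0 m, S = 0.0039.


We use the wide-channel approximation y_n = (n*Q/(b*sqrt(S)))^(3/5).
sqrt(S) = sqrt(0.0039) = 0.06245.
Numerator: n*Q = 0.021 * 15.4 = 0.3234.
Denominator: b*sqrt(S) = 8.0 * 0.06245 = 0.4996.
arg = 0.6473.
y_n = 0.6473^(3/5) = 0.7703 m.

0.7703


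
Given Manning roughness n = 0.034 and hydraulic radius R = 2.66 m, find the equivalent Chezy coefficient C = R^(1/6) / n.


The Chezy coefficient relates to Manning's n through C = R^(1/6) / n.
R^(1/6) = 2.66^(1/6) = 1.177101.
C = 1.177101 / 0.034 = 34.62 m^(1/2)/s.

34.62


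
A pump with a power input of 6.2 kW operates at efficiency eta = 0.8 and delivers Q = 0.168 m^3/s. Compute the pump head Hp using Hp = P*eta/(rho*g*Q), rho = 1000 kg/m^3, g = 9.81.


Pump head formula: Hp = P * eta / (rho * g * Q).
Numerator: P * eta = 6.2 * 1000 * 0.8 = 4960.0 W.
Denominator: rho * g * Q = 1000 * 9.81 * 0.168 = 1648.08.
Hp = 4960.0 / 1648.08 = 3.01 m.

3.01


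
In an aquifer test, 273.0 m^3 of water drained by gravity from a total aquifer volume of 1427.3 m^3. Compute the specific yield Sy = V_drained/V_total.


Specific yield Sy = Volume drained / Total volume.
Sy = 273.0 / 1427.3
   = 0.1913.

0.1913


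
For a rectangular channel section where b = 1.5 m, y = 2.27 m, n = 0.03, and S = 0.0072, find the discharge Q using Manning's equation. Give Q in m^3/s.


For a rectangular channel, the cross-sectional area A = b * y = 1.5 * 2.27 = 3.41 m^2.
The wetted perimeter P = b + 2y = 1.5 + 2*2.27 = 6.04 m.
Hydraulic radius R = A/P = 3.41/6.04 = 0.5637 m.
Velocity V = (1/n)*R^(2/3)*S^(1/2) = (1/0.03)*0.5637^(2/3)*0.0072^(1/2) = 1.9302 m/s.
Discharge Q = A * V = 3.41 * 1.9302 = 6.572 m^3/s.

6.572


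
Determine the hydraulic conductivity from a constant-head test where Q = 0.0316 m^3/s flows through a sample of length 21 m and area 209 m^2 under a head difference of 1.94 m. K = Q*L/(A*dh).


From K = Q*L / (A*dh):
Numerator: Q*L = 0.0316 * 21 = 0.6636.
Denominator: A*dh = 209 * 1.94 = 405.46.
K = 0.6636 / 405.46 = 0.001637 m/s.

0.001637


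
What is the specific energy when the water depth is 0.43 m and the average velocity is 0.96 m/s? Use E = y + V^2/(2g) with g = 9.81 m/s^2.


Specific energy E = y + V^2/(2g).
Velocity head = V^2/(2g) = 0.96^2 / (2*9.81) = 0.9216 / 19.62 = 0.047 m.
E = 0.43 + 0.047 = 0.477 m.

0.477


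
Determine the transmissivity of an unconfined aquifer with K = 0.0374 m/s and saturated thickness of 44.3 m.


Transmissivity is defined as T = K * h.
T = 0.0374 * 44.3
  = 1.6568 m^2/s.

1.6568


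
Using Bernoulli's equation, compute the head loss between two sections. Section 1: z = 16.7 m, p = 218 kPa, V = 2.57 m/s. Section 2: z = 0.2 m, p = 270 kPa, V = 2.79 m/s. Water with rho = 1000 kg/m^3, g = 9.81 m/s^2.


Total head at each section: H = z + p/(rho*g) + V^2/(2g).
H1 = 16.7 + 218*1000/(1000*9.81) + 2.57^2/(2*9.81)
   = 16.7 + 22.222 + 0.3366
   = 39.259 m.
H2 = 0.2 + 270*1000/(1000*9.81) + 2.79^2/(2*9.81)
   = 0.2 + 27.523 + 0.3967
   = 28.12 m.
h_L = H1 - H2 = 39.259 - 28.12 = 11.139 m.

11.139


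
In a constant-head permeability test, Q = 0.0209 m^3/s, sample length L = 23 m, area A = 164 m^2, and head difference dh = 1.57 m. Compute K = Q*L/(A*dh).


From K = Q*L / (A*dh):
Numerator: Q*L = 0.0209 * 23 = 0.4807.
Denominator: A*dh = 164 * 1.57 = 257.48.
K = 0.4807 / 257.48 = 0.001867 m/s.

0.001867


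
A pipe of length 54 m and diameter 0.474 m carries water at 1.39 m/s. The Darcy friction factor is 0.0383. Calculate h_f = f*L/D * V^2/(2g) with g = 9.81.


Darcy-Weisbach equation: h_f = f * (L/D) * V^2/(2g).
f * L/D = 0.0383 * 54/0.474 = 4.3633.
V^2/(2g) = 1.39^2 / (2*9.81) = 1.9321 / 19.62 = 0.0985 m.
h_f = 4.3633 * 0.0985 = 0.43 m.

0.43


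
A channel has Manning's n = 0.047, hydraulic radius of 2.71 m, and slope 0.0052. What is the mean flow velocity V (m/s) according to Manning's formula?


Manning's equation gives V = (1/n) * R^(2/3) * S^(1/2).
First, compute R^(2/3) = 2.71^(2/3) = 1.9438.
Next, S^(1/2) = 0.0052^(1/2) = 0.072111.
Then 1/n = 1/0.047 = 21.28.
V = 21.28 * 1.9438 * 0.072111 = 2.9823 m/s.

2.9823


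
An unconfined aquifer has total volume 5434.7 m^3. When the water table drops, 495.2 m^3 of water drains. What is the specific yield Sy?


Specific yield Sy = Volume drained / Total volume.
Sy = 495.2 / 5434.7
   = 0.0911.

0.0911


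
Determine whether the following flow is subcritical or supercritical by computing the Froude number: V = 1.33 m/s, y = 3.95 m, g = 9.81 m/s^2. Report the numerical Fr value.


The Froude number is defined as Fr = V / sqrt(g*y).
g*y = 9.81 * 3.95 = 38.7495.
sqrt(g*y) = sqrt(38.7495) = 6.2249.
Fr = 1.33 / 6.2249 = 0.2137.
Since Fr < 1, the flow is subcritical.

0.2137


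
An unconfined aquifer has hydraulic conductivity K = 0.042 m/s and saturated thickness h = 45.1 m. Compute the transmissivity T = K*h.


Transmissivity is defined as T = K * h.
T = 0.042 * 45.1
  = 1.8942 m^2/s.

1.8942


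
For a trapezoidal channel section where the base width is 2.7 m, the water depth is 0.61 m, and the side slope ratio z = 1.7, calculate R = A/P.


For a trapezoidal section with side slope z:
A = (b + z*y)*y = (2.7 + 1.7*0.61)*0.61 = 2.28 m^2.
P = b + 2*y*sqrt(1 + z^2) = 2.7 + 2*0.61*sqrt(1 + 1.7^2) = 5.106 m.
R = A/P = 2.28 / 5.106 = 0.4464 m.

0.4464


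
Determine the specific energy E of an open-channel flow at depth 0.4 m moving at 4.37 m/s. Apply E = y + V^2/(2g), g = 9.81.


Specific energy E = y + V^2/(2g).
Velocity head = V^2/(2g) = 4.37^2 / (2*9.81) = 19.0969 / 19.62 = 0.9733 m.
E = 0.4 + 0.9733 = 1.3733 m.

1.3733


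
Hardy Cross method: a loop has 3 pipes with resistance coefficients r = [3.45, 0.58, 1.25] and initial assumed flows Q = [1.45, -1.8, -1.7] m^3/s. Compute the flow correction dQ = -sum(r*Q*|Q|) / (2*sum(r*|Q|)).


Numerator terms (r*Q*|Q|): 3.45*1.45*|1.45| = 7.2536; 0.58*-1.8*|-1.8| = -1.8792; 1.25*-1.7*|-1.7| = -3.6125.
Sum of numerator = 1.7619.
Denominator terms (r*|Q|): 3.45*|1.45| = 5.0025; 0.58*|-1.8| = 1.044; 1.25*|-1.7| = 2.125.
2 * sum of denominator = 2 * 8.1715 = 16.343.
dQ = -1.7619 / 16.343 = -0.1078 m^3/s.

-0.1078


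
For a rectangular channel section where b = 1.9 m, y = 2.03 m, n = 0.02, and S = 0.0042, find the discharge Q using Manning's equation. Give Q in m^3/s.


For a rectangular channel, the cross-sectional area A = b * y = 1.9 * 2.03 = 3.86 m^2.
The wetted perimeter P = b + 2y = 1.9 + 2*2.03 = 5.96 m.
Hydraulic radius R = A/P = 3.86/5.96 = 0.6471 m.
Velocity V = (1/n)*R^(2/3)*S^(1/2) = (1/0.02)*0.6471^(2/3)*0.0042^(1/2) = 2.4244 m/s.
Discharge Q = A * V = 3.86 * 2.4244 = 9.351 m^3/s.

9.351


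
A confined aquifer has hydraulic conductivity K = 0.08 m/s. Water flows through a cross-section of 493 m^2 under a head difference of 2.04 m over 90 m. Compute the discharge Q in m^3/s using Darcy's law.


Darcy's law: Q = K * A * i, where i = dh/L.
Hydraulic gradient i = 2.04 / 90 = 0.022667.
Q = 0.08 * 493 * 0.022667
  = 0.894 m^3/s.

0.894


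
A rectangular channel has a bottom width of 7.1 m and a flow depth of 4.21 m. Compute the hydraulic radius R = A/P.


For a rectangular section:
Flow area A = b * y = 7.1 * 4.21 = 29.89 m^2.
Wetted perimeter P = b + 2y = 7.1 + 2*4.21 = 15.52 m.
Hydraulic radius R = A/P = 29.89 / 15.52 = 1.926 m.

1.926


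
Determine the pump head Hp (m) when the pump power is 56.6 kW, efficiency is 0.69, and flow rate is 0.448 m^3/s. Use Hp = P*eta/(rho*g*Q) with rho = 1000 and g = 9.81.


Pump head formula: Hp = P * eta / (rho * g * Q).
Numerator: P * eta = 56.6 * 1000 * 0.69 = 39054.0 W.
Denominator: rho * g * Q = 1000 * 9.81 * 0.448 = 4394.88.
Hp = 39054.0 / 4394.88 = 8.89 m.

8.89


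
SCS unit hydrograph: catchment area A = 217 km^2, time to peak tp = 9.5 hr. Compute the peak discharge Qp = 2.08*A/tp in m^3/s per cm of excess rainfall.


SCS formula: Qp = 2.08 * A / tp.
Qp = 2.08 * 217 / 9.5
   = 451.36 / 9.5
   = 47.51 m^3/s per cm.

47.51


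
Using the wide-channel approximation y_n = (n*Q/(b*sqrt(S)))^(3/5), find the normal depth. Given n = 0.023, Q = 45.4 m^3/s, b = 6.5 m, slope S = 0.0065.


We use the wide-channel approximation y_n = (n*Q/(b*sqrt(S)))^(3/5).
sqrt(S) = sqrt(0.0065) = 0.080623.
Numerator: n*Q = 0.023 * 45.4 = 1.0442.
Denominator: b*sqrt(S) = 6.5 * 0.080623 = 0.52405.
arg = 1.9926.
y_n = 1.9926^(3/5) = 1.5123 m.

1.5123


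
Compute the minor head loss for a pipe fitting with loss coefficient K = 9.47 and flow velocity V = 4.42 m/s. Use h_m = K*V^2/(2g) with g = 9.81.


Minor loss formula: h_m = K * V^2/(2g).
V^2 = 4.42^2 = 19.5364.
V^2/(2g) = 19.5364 / 19.62 = 0.9957 m.
h_m = 9.47 * 0.9957 = 9.4296 m.

9.4296


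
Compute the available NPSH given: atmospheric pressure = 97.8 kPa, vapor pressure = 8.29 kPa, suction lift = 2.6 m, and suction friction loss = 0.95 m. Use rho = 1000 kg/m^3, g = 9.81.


NPSHa = p_atm/(rho*g) - z_s - hf_s - p_vap/(rho*g).
p_atm/(rho*g) = 97.8*1000 / (1000*9.81) = 9.969 m.
p_vap/(rho*g) = 8.29*1000 / (1000*9.81) = 0.845 m.
NPSHa = 9.969 - 2.6 - 0.95 - 0.845
      = 5.57 m.

5.57


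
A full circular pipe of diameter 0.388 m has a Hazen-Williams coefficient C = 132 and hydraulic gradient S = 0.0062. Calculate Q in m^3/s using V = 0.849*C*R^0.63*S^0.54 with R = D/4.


For a full circular pipe, R = D/4 = 0.388/4 = 0.097 m.
V = 0.849 * 132 * 0.097^0.63 * 0.0062^0.54
  = 0.849 * 132 * 0.229967 * 0.064253
  = 1.6559 m/s.
Pipe area A = pi*D^2/4 = pi*0.388^2/4 = 0.1182 m^2.
Q = A * V = 0.1182 * 1.6559 = 0.1958 m^3/s.

0.1958


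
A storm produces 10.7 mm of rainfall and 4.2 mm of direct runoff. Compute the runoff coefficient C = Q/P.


The runoff coefficient C = runoff depth / rainfall depth.
C = 4.2 / 10.7
  = 0.3925.

0.3925


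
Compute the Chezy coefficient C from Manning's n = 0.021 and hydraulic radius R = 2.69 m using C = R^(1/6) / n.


The Chezy coefficient relates to Manning's n through C = R^(1/6) / n.
R^(1/6) = 2.69^(1/6) = 1.179303.
C = 1.179303 / 0.021 = 56.16 m^(1/2)/s.

56.16


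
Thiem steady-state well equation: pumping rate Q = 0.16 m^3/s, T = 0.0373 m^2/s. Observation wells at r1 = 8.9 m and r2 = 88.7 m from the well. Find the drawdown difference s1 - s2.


Thiem equation: s1 - s2 = Q/(2*pi*T) * ln(r2/r1).
ln(r2/r1) = ln(88.7/8.9) = 2.2992.
Q/(2*pi*T) = 0.16 / (2*pi*0.0373) = 0.16 / 0.2344 = 0.6827.
s1 - s2 = 0.6827 * 2.2992 = 1.5697 m.

1.5697


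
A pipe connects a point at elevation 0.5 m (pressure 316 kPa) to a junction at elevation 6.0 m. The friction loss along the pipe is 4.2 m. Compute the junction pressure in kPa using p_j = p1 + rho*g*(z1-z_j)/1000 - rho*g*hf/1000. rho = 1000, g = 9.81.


Junction pressure: p_j = p1 + rho*g*(z1 - z_j)/1000 - rho*g*hf/1000.
Elevation term = 1000*9.81*(0.5 - 6.0)/1000 = -53.955 kPa.
Friction term = 1000*9.81*4.2/1000 = 41.202 kPa.
p_j = 316 + -53.955 - 41.202 = 220.84 kPa.

220.84


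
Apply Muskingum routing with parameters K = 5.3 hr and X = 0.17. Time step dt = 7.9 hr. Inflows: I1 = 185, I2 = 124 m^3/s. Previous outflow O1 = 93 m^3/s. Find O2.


Muskingum coefficients:
denom = 2*K*(1-X) + dt = 2*5.3*(1-0.17) + 7.9 = 16.698.
C0 = (dt - 2*K*X)/denom = (7.9 - 2*5.3*0.17)/16.698 = 0.3652.
C1 = (dt + 2*K*X)/denom = (7.9 + 2*5.3*0.17)/16.698 = 0.581.
C2 = (2*K*(1-X) - dt)/denom = 0.0538.
O2 = C0*I2 + C1*I1 + C2*O1
   = 0.3652*124 + 0.581*185 + 0.0538*93
   = 157.78 m^3/s.

157.78


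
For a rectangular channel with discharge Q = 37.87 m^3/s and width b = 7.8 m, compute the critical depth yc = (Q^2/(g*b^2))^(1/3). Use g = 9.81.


Using yc = (Q^2 / (g * b^2))^(1/3):
Q^2 = 37.87^2 = 1434.14.
g * b^2 = 9.81 * 7.8^2 = 9.81 * 60.84 = 596.84.
Q^2 / (g*b^2) = 1434.14 / 596.84 = 2.4029.
yc = 2.4029^(1/3) = 1.3394 m.

1.3394


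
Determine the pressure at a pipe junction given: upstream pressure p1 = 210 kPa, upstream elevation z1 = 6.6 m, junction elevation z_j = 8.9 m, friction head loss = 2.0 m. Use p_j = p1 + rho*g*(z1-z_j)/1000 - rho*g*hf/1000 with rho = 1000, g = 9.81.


Junction pressure: p_j = p1 + rho*g*(z1 - z_j)/1000 - rho*g*hf/1000.
Elevation term = 1000*9.81*(6.6 - 8.9)/1000 = -22.563 kPa.
Friction term = 1000*9.81*2.0/1000 = 19.62 kPa.
p_j = 210 + -22.563 - 19.62 = 167.82 kPa.

167.82


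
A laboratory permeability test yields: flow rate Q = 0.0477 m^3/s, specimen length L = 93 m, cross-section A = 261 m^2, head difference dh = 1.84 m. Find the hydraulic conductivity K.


From K = Q*L / (A*dh):
Numerator: Q*L = 0.0477 * 93 = 4.4361.
Denominator: A*dh = 261 * 1.84 = 480.24.
K = 4.4361 / 480.24 = 0.009237 m/s.

0.009237


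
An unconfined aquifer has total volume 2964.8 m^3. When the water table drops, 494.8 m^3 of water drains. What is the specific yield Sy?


Specific yield Sy = Volume drained / Total volume.
Sy = 494.8 / 2964.8
   = 0.1669.

0.1669


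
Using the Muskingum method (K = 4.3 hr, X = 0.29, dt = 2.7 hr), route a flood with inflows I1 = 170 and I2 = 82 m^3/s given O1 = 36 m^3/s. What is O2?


Muskingum coefficients:
denom = 2*K*(1-X) + dt = 2*4.3*(1-0.29) + 2.7 = 8.806.
C0 = (dt - 2*K*X)/denom = (2.7 - 2*4.3*0.29)/8.806 = 0.0234.
C1 = (dt + 2*K*X)/denom = (2.7 + 2*4.3*0.29)/8.806 = 0.5898.
C2 = (2*K*(1-X) - dt)/denom = 0.3868.
O2 = C0*I2 + C1*I1 + C2*O1
   = 0.0234*82 + 0.5898*170 + 0.3868*36
   = 116.11 m^3/s.

116.11


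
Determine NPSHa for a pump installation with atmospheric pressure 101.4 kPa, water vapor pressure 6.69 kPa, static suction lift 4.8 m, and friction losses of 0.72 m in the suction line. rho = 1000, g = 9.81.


NPSHa = p_atm/(rho*g) - z_s - hf_s - p_vap/(rho*g).
p_atm/(rho*g) = 101.4*1000 / (1000*9.81) = 10.336 m.
p_vap/(rho*g) = 6.69*1000 / (1000*9.81) = 0.682 m.
NPSHa = 10.336 - 4.8 - 0.72 - 0.682
      = 4.13 m.

4.13


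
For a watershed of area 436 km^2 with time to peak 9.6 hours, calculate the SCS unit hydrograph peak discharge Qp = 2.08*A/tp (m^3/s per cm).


SCS formula: Qp = 2.08 * A / tp.
Qp = 2.08 * 436 / 9.6
   = 906.88 / 9.6
   = 94.47 m^3/s per cm.

94.47


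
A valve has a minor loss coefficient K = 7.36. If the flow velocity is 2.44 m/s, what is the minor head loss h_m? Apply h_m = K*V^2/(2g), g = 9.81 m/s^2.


Minor loss formula: h_m = K * V^2/(2g).
V^2 = 2.44^2 = 5.9536.
V^2/(2g) = 5.9536 / 19.62 = 0.3034 m.
h_m = 7.36 * 0.3034 = 2.2334 m.

2.2334


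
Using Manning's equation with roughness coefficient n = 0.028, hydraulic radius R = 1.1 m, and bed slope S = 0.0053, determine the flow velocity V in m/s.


Manning's equation gives V = (1/n) * R^(2/3) * S^(1/2).
First, compute R^(2/3) = 1.1^(2/3) = 1.0656.
Next, S^(1/2) = 0.0053^(1/2) = 0.072801.
Then 1/n = 1/0.028 = 35.71.
V = 35.71 * 1.0656 * 0.072801 = 2.7706 m/s.

2.7706


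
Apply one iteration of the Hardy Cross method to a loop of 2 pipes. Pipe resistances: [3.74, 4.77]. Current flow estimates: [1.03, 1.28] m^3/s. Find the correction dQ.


Numerator terms (r*Q*|Q|): 3.74*1.03*|1.03| = 3.9678; 4.77*1.28*|1.28| = 7.8152.
Sum of numerator = 11.7829.
Denominator terms (r*|Q|): 3.74*|1.03| = 3.8522; 4.77*|1.28| = 6.1056.
2 * sum of denominator = 2 * 9.9578 = 19.9156.
dQ = -11.7829 / 19.9156 = -0.5916 m^3/s.

-0.5916


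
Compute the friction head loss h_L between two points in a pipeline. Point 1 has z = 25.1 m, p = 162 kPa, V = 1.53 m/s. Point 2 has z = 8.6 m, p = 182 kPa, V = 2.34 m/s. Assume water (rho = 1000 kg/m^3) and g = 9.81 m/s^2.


Total head at each section: H = z + p/(rho*g) + V^2/(2g).
H1 = 25.1 + 162*1000/(1000*9.81) + 1.53^2/(2*9.81)
   = 25.1 + 16.514 + 0.1193
   = 41.733 m.
H2 = 8.6 + 182*1000/(1000*9.81) + 2.34^2/(2*9.81)
   = 8.6 + 18.552 + 0.2791
   = 27.432 m.
h_L = H1 - H2 = 41.733 - 27.432 = 14.301 m.

14.301


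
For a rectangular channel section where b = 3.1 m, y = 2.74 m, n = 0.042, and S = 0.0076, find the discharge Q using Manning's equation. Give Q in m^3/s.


For a rectangular channel, the cross-sectional area A = b * y = 3.1 * 2.74 = 8.49 m^2.
The wetted perimeter P = b + 2y = 3.1 + 2*2.74 = 8.58 m.
Hydraulic radius R = A/P = 8.49/8.58 = 0.99 m.
Velocity V = (1/n)*R^(2/3)*S^(1/2) = (1/0.042)*0.99^(2/3)*0.0076^(1/2) = 2.0618 m/s.
Discharge Q = A * V = 8.49 * 2.0618 = 17.513 m^3/s.

17.513


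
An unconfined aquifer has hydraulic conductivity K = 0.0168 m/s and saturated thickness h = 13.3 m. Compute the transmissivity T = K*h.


Transmissivity is defined as T = K * h.
T = 0.0168 * 13.3
  = 0.2234 m^2/s.

0.2234


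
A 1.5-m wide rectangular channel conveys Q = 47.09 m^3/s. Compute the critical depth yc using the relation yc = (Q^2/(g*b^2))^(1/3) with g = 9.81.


Using yc = (Q^2 / (g * b^2))^(1/3):
Q^2 = 47.09^2 = 2217.47.
g * b^2 = 9.81 * 1.5^2 = 9.81 * 2.25 = 22.07.
Q^2 / (g*b^2) = 2217.47 / 22.07 = 100.4744.
yc = 100.4744^(1/3) = 4.6487 m.

4.6487


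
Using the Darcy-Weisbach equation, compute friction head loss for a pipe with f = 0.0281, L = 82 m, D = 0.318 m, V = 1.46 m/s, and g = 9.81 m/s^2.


Darcy-Weisbach equation: h_f = f * (L/D) * V^2/(2g).
f * L/D = 0.0281 * 82/0.318 = 7.2459.
V^2/(2g) = 1.46^2 / (2*9.81) = 2.1316 / 19.62 = 0.1086 m.
h_f = 7.2459 * 0.1086 = 0.787 m.

0.787


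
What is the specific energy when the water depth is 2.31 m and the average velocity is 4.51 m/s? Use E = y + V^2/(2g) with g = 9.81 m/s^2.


Specific energy E = y + V^2/(2g).
Velocity head = V^2/(2g) = 4.51^2 / (2*9.81) = 20.3401 / 19.62 = 1.0367 m.
E = 2.31 + 1.0367 = 3.3467 m.

3.3467


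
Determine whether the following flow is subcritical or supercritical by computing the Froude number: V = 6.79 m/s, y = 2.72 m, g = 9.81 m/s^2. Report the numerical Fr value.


The Froude number is defined as Fr = V / sqrt(g*y).
g*y = 9.81 * 2.72 = 26.6832.
sqrt(g*y) = sqrt(26.6832) = 5.1656.
Fr = 6.79 / 5.1656 = 1.3145.
Since Fr > 1, the flow is supercritical.

1.3145


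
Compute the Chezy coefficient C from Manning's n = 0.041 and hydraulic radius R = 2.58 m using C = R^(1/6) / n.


The Chezy coefficient relates to Manning's n through C = R^(1/6) / n.
R^(1/6) = 2.58^(1/6) = 1.171125.
C = 1.171125 / 0.041 = 28.56 m^(1/2)/s.

28.56


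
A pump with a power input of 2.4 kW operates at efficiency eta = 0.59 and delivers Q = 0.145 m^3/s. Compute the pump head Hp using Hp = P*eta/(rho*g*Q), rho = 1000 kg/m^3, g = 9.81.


Pump head formula: Hp = P * eta / (rho * g * Q).
Numerator: P * eta = 2.4 * 1000 * 0.59 = 1416.0 W.
Denominator: rho * g * Q = 1000 * 9.81 * 0.145 = 1422.45.
Hp = 1416.0 / 1422.45 = 1.0 m.

1.0


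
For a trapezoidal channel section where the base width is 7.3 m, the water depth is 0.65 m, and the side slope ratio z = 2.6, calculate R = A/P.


For a trapezoidal section with side slope z:
A = (b + z*y)*y = (7.3 + 2.6*0.65)*0.65 = 5.844 m^2.
P = b + 2*y*sqrt(1 + z^2) = 7.3 + 2*0.65*sqrt(1 + 2.6^2) = 10.921 m.
R = A/P = 5.844 / 10.921 = 0.5351 m.

0.5351


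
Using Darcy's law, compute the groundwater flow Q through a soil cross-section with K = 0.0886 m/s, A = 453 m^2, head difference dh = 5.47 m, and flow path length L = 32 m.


Darcy's law: Q = K * A * i, where i = dh/L.
Hydraulic gradient i = 5.47 / 32 = 0.170937.
Q = 0.0886 * 453 * 0.170937
  = 6.8607 m^3/s.

6.8607


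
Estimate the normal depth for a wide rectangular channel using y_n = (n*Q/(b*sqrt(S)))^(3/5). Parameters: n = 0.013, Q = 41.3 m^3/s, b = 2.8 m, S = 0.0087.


We use the wide-channel approximation y_n = (n*Q/(b*sqrt(S)))^(3/5).
sqrt(S) = sqrt(0.0087) = 0.093274.
Numerator: n*Q = 0.013 * 41.3 = 0.5369.
Denominator: b*sqrt(S) = 2.8 * 0.093274 = 0.261167.
arg = 2.0558.
y_n = 2.0558^(3/5) = 1.5409 m.

1.5409


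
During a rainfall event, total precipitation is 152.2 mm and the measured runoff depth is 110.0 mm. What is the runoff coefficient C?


The runoff coefficient C = runoff depth / rainfall depth.
C = 110.0 / 152.2
  = 0.7227.

0.7227


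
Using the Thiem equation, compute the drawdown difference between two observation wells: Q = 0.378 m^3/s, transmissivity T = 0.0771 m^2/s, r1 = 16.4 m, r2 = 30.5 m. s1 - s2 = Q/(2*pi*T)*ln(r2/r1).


Thiem equation: s1 - s2 = Q/(2*pi*T) * ln(r2/r1).
ln(r2/r1) = ln(30.5/16.4) = 0.6204.
Q/(2*pi*T) = 0.378 / (2*pi*0.0771) = 0.378 / 0.4844 = 0.7803.
s1 - s2 = 0.7803 * 0.6204 = 0.4841 m.

0.4841


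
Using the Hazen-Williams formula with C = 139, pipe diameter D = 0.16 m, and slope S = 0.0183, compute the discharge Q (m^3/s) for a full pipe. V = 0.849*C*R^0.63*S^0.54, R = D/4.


For a full circular pipe, R = D/4 = 0.16/4 = 0.04 m.
V = 0.849 * 139 * 0.04^0.63 * 0.0183^0.54
  = 0.849 * 139 * 0.131613 * 0.115272
  = 1.7904 m/s.
Pipe area A = pi*D^2/4 = pi*0.16^2/4 = 0.0201 m^2.
Q = A * V = 0.0201 * 1.7904 = 0.036 m^3/s.

0.036


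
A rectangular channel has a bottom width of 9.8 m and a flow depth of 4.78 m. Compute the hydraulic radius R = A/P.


For a rectangular section:
Flow area A = b * y = 9.8 * 4.78 = 46.84 m^2.
Wetted perimeter P = b + 2y = 9.8 + 2*4.78 = 19.36 m.
Hydraulic radius R = A/P = 46.84 / 19.36 = 2.4196 m.

2.4196


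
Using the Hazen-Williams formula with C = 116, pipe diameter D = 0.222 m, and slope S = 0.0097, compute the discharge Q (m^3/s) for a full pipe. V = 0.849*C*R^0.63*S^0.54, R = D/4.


For a full circular pipe, R = D/4 = 0.222/4 = 0.0555 m.
V = 0.849 * 116 * 0.0555^0.63 * 0.0097^0.54
  = 0.849 * 116 * 0.161772 * 0.081819
  = 1.3035 m/s.
Pipe area A = pi*D^2/4 = pi*0.222^2/4 = 0.0387 m^2.
Q = A * V = 0.0387 * 1.3035 = 0.0505 m^3/s.

0.0505


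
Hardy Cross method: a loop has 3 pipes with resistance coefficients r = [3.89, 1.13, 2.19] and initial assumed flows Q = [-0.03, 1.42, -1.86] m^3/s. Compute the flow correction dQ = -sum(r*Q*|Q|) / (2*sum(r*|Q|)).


Numerator terms (r*Q*|Q|): 3.89*-0.03*|-0.03| = -0.0035; 1.13*1.42*|1.42| = 2.2785; 2.19*-1.86*|-1.86| = -7.5765.
Sum of numerator = -5.3015.
Denominator terms (r*|Q|): 3.89*|-0.03| = 0.1167; 1.13*|1.42| = 1.6046; 2.19*|-1.86| = 4.0734.
2 * sum of denominator = 2 * 5.7947 = 11.5894.
dQ = --5.3015 / 11.5894 = 0.4574 m^3/s.

0.4574


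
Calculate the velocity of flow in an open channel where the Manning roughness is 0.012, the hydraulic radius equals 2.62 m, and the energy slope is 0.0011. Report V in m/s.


Manning's equation gives V = (1/n) * R^(2/3) * S^(1/2).
First, compute R^(2/3) = 2.62^(2/3) = 1.9005.
Next, S^(1/2) = 0.0011^(1/2) = 0.033166.
Then 1/n = 1/0.012 = 83.33.
V = 83.33 * 1.9005 * 0.033166 = 5.2527 m/s.

5.2527


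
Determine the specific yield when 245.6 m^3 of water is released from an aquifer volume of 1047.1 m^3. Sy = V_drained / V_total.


Specific yield Sy = Volume drained / Total volume.
Sy = 245.6 / 1047.1
   = 0.2346.

0.2346


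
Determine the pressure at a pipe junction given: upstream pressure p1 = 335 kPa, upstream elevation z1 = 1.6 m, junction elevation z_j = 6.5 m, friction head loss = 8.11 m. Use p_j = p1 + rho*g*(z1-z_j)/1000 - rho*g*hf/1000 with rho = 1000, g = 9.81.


Junction pressure: p_j = p1 + rho*g*(z1 - z_j)/1000 - rho*g*hf/1000.
Elevation term = 1000*9.81*(1.6 - 6.5)/1000 = -48.069 kPa.
Friction term = 1000*9.81*8.11/1000 = 79.559 kPa.
p_j = 335 + -48.069 - 79.559 = 207.37 kPa.

207.37


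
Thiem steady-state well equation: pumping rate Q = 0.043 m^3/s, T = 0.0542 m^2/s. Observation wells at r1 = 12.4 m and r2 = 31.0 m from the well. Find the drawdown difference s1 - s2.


Thiem equation: s1 - s2 = Q/(2*pi*T) * ln(r2/r1).
ln(r2/r1) = ln(31.0/12.4) = 0.9163.
Q/(2*pi*T) = 0.043 / (2*pi*0.0542) = 0.043 / 0.3405 = 0.1263.
s1 - s2 = 0.1263 * 0.9163 = 0.1157 m.

0.1157


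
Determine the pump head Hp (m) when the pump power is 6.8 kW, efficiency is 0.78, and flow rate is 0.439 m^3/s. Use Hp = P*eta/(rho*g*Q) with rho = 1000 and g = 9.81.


Pump head formula: Hp = P * eta / (rho * g * Q).
Numerator: P * eta = 6.8 * 1000 * 0.78 = 5304.0 W.
Denominator: rho * g * Q = 1000 * 9.81 * 0.439 = 4306.59.
Hp = 5304.0 / 4306.59 = 1.23 m.

1.23


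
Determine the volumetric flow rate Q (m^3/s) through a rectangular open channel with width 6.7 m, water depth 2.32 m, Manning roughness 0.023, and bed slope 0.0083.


For a rectangular channel, the cross-sectional area A = b * y = 6.7 * 2.32 = 15.54 m^2.
The wetted perimeter P = b + 2y = 6.7 + 2*2.32 = 11.34 m.
Hydraulic radius R = A/P = 15.54/11.34 = 1.3707 m.
Velocity V = (1/n)*R^(2/3)*S^(1/2) = (1/0.023)*1.3707^(2/3)*0.0083^(1/2) = 4.8878 m/s.
Discharge Q = A * V = 15.54 * 4.8878 = 75.976 m^3/s.

75.976


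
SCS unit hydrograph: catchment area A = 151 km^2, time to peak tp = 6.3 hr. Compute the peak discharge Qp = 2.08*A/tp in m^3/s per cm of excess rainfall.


SCS formula: Qp = 2.08 * A / tp.
Qp = 2.08 * 151 / 6.3
   = 314.08 / 6.3
   = 49.85 m^3/s per cm.

49.85


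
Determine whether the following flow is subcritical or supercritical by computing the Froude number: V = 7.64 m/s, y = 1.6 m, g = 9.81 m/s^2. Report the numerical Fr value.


The Froude number is defined as Fr = V / sqrt(g*y).
g*y = 9.81 * 1.6 = 15.696.
sqrt(g*y) = sqrt(15.696) = 3.9618.
Fr = 7.64 / 3.9618 = 1.9284.
Since Fr > 1, the flow is supercritical.

1.9284


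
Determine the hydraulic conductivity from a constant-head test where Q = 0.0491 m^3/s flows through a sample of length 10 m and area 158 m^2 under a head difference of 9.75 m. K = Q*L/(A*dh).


From K = Q*L / (A*dh):
Numerator: Q*L = 0.0491 * 10 = 0.491.
Denominator: A*dh = 158 * 9.75 = 1540.5.
K = 0.491 / 1540.5 = 0.000319 m/s.

0.000319


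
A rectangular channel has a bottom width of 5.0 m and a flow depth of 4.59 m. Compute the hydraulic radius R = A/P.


For a rectangular section:
Flow area A = b * y = 5.0 * 4.59 = 22.95 m^2.
Wetted perimeter P = b + 2y = 5.0 + 2*4.59 = 14.18 m.
Hydraulic radius R = A/P = 22.95 / 14.18 = 1.6185 m.

1.6185


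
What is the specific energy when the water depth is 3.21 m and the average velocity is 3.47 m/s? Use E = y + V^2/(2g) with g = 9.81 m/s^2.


Specific energy E = y + V^2/(2g).
Velocity head = V^2/(2g) = 3.47^2 / (2*9.81) = 12.0409 / 19.62 = 0.6137 m.
E = 3.21 + 0.6137 = 3.8237 m.

3.8237


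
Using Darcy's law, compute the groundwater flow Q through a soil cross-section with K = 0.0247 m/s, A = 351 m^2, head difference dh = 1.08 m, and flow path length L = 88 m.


Darcy's law: Q = K * A * i, where i = dh/L.
Hydraulic gradient i = 1.08 / 88 = 0.012273.
Q = 0.0247 * 351 * 0.012273
  = 0.1064 m^3/s.

0.1064


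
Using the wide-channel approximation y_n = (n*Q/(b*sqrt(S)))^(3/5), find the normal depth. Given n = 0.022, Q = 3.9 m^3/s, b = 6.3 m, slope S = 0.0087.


We use the wide-channel approximation y_n = (n*Q/(b*sqrt(S)))^(3/5).
sqrt(S) = sqrt(0.0087) = 0.093274.
Numerator: n*Q = 0.022 * 3.9 = 0.0858.
Denominator: b*sqrt(S) = 6.3 * 0.093274 = 0.587626.
arg = 0.146.
y_n = 0.146^(3/5) = 0.3152 m.

0.3152


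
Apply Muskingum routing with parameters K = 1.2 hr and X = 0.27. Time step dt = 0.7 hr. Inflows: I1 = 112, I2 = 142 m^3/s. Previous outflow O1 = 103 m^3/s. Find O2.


Muskingum coefficients:
denom = 2*K*(1-X) + dt = 2*1.2*(1-0.27) + 0.7 = 2.452.
C0 = (dt - 2*K*X)/denom = (0.7 - 2*1.2*0.27)/2.452 = 0.0212.
C1 = (dt + 2*K*X)/denom = (0.7 + 2*1.2*0.27)/2.452 = 0.5498.
C2 = (2*K*(1-X) - dt)/denom = 0.429.
O2 = C0*I2 + C1*I1 + C2*O1
   = 0.0212*142 + 0.5498*112 + 0.429*103
   = 108.77 m^3/s.

108.77


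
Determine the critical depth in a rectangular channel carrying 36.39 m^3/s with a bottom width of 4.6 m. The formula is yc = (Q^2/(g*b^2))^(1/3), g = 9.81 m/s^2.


Using yc = (Q^2 / (g * b^2))^(1/3):
Q^2 = 36.39^2 = 1324.23.
g * b^2 = 9.81 * 4.6^2 = 9.81 * 21.16 = 207.58.
Q^2 / (g*b^2) = 1324.23 / 207.58 = 6.3794.
yc = 6.3794^(1/3) = 1.8546 m.

1.8546


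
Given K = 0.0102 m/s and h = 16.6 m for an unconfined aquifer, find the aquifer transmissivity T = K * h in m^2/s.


Transmissivity is defined as T = K * h.
T = 0.0102 * 16.6
  = 0.1693 m^2/s.

0.1693


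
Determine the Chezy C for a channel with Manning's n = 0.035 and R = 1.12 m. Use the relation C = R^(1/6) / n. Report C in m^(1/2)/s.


The Chezy coefficient relates to Manning's n through C = R^(1/6) / n.
R^(1/6) = 1.12^(1/6) = 1.019068.
C = 1.019068 / 0.035 = 29.12 m^(1/2)/s.

29.12


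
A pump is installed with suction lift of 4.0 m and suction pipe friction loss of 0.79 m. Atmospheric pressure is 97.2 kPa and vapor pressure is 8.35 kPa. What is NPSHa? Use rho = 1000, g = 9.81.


NPSHa = p_atm/(rho*g) - z_s - hf_s - p_vap/(rho*g).
p_atm/(rho*g) = 97.2*1000 / (1000*9.81) = 9.908 m.
p_vap/(rho*g) = 8.35*1000 / (1000*9.81) = 0.851 m.
NPSHa = 9.908 - 4.0 - 0.79 - 0.851
      = 4.27 m.

4.27


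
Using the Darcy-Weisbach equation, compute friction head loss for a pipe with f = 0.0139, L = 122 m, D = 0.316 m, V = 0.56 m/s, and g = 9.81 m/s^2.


Darcy-Weisbach equation: h_f = f * (L/D) * V^2/(2g).
f * L/D = 0.0139 * 122/0.316 = 5.3665.
V^2/(2g) = 0.56^2 / (2*9.81) = 0.3136 / 19.62 = 0.016 m.
h_f = 5.3665 * 0.016 = 0.086 m.

0.086


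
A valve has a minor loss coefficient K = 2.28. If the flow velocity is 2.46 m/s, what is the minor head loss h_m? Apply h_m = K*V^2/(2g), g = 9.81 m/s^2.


Minor loss formula: h_m = K * V^2/(2g).
V^2 = 2.46^2 = 6.0516.
V^2/(2g) = 6.0516 / 19.62 = 0.3084 m.
h_m = 2.28 * 0.3084 = 0.7032 m.

0.7032


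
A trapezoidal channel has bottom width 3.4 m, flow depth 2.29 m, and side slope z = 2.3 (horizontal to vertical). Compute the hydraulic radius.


For a trapezoidal section with side slope z:
A = (b + z*y)*y = (3.4 + 2.3*2.29)*2.29 = 19.847 m^2.
P = b + 2*y*sqrt(1 + z^2) = 3.4 + 2*2.29*sqrt(1 + 2.3^2) = 14.887 m.
R = A/P = 19.847 / 14.887 = 1.3332 m.

1.3332


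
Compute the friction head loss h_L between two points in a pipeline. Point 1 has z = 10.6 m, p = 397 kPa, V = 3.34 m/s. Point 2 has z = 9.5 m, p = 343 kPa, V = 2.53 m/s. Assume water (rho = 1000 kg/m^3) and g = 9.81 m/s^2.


Total head at each section: H = z + p/(rho*g) + V^2/(2g).
H1 = 10.6 + 397*1000/(1000*9.81) + 3.34^2/(2*9.81)
   = 10.6 + 40.469 + 0.5686
   = 51.637 m.
H2 = 9.5 + 343*1000/(1000*9.81) + 2.53^2/(2*9.81)
   = 9.5 + 34.964 + 0.3262
   = 44.791 m.
h_L = H1 - H2 = 51.637 - 44.791 = 6.847 m.

6.847


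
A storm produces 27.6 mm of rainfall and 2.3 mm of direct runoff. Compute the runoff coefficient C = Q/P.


The runoff coefficient C = runoff depth / rainfall depth.
C = 2.3 / 27.6
  = 0.0833.

0.0833


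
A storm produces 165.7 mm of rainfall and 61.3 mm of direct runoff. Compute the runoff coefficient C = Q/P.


The runoff coefficient C = runoff depth / rainfall depth.
C = 61.3 / 165.7
  = 0.3699.

0.3699


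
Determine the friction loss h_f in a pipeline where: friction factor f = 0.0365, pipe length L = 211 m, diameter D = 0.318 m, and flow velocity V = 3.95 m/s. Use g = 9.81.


Darcy-Weisbach equation: h_f = f * (L/D) * V^2/(2g).
f * L/D = 0.0365 * 211/0.318 = 24.2186.
V^2/(2g) = 3.95^2 / (2*9.81) = 15.6025 / 19.62 = 0.7952 m.
h_f = 24.2186 * 0.7952 = 19.259 m.

19.259


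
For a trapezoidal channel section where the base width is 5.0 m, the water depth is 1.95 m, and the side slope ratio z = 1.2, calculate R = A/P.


For a trapezoidal section with side slope z:
A = (b + z*y)*y = (5.0 + 1.2*1.95)*1.95 = 14.313 m^2.
P = b + 2*y*sqrt(1 + z^2) = 5.0 + 2*1.95*sqrt(1 + 1.2^2) = 11.092 m.
R = A/P = 14.313 / 11.092 = 1.2904 m.

1.2904


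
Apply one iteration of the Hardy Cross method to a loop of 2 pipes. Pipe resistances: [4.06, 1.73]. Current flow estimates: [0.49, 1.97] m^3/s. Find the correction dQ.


Numerator terms (r*Q*|Q|): 4.06*0.49*|0.49| = 0.9748; 1.73*1.97*|1.97| = 6.714.
Sum of numerator = 7.6888.
Denominator terms (r*|Q|): 4.06*|0.49| = 1.9894; 1.73*|1.97| = 3.4081.
2 * sum of denominator = 2 * 5.3975 = 10.795.
dQ = -7.6888 / 10.795 = -0.7123 m^3/s.

-0.7123


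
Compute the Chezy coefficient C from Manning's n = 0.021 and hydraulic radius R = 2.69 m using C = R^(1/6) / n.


The Chezy coefficient relates to Manning's n through C = R^(1/6) / n.
R^(1/6) = 2.69^(1/6) = 1.179303.
C = 1.179303 / 0.021 = 56.16 m^(1/2)/s.

56.16


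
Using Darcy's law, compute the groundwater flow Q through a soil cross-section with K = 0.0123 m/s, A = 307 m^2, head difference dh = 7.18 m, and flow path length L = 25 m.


Darcy's law: Q = K * A * i, where i = dh/L.
Hydraulic gradient i = 7.18 / 25 = 0.2872.
Q = 0.0123 * 307 * 0.2872
  = 1.0845 m^3/s.

1.0845


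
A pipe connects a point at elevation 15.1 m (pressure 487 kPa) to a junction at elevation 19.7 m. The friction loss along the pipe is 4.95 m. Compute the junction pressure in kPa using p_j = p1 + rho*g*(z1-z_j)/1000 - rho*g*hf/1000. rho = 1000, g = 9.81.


Junction pressure: p_j = p1 + rho*g*(z1 - z_j)/1000 - rho*g*hf/1000.
Elevation term = 1000*9.81*(15.1 - 19.7)/1000 = -45.126 kPa.
Friction term = 1000*9.81*4.95/1000 = 48.559 kPa.
p_j = 487 + -45.126 - 48.559 = 393.31 kPa.

393.31


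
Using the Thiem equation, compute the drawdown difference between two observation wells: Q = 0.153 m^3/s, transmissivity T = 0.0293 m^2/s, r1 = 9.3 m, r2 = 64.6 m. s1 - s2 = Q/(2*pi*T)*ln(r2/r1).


Thiem equation: s1 - s2 = Q/(2*pi*T) * ln(r2/r1).
ln(r2/r1) = ln(64.6/9.3) = 1.9382.
Q/(2*pi*T) = 0.153 / (2*pi*0.0293) = 0.153 / 0.1841 = 0.8311.
s1 - s2 = 0.8311 * 1.9382 = 1.6108 m.

1.6108


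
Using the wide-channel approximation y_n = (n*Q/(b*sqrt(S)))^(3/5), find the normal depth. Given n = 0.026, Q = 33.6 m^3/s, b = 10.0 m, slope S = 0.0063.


We use the wide-channel approximation y_n = (n*Q/(b*sqrt(S)))^(3/5).
sqrt(S) = sqrt(0.0063) = 0.079373.
Numerator: n*Q = 0.026 * 33.6 = 0.8736.
Denominator: b*sqrt(S) = 10.0 * 0.079373 = 0.79373.
arg = 1.1006.
y_n = 1.1006^(3/5) = 1.0592 m.

1.0592


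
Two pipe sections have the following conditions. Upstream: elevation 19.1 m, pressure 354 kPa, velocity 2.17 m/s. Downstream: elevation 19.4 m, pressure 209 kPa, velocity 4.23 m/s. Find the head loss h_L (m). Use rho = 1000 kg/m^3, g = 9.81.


Total head at each section: H = z + p/(rho*g) + V^2/(2g).
H1 = 19.1 + 354*1000/(1000*9.81) + 2.17^2/(2*9.81)
   = 19.1 + 36.086 + 0.24
   = 55.426 m.
H2 = 19.4 + 209*1000/(1000*9.81) + 4.23^2/(2*9.81)
   = 19.4 + 21.305 + 0.912
   = 41.617 m.
h_L = H1 - H2 = 55.426 - 41.617 = 13.809 m.

13.809


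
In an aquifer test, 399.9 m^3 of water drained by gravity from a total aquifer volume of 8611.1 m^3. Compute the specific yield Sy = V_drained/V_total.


Specific yield Sy = Volume drained / Total volume.
Sy = 399.9 / 8611.1
   = 0.0464.

0.0464


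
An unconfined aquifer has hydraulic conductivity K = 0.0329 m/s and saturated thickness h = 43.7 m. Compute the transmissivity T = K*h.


Transmissivity is defined as T = K * h.
T = 0.0329 * 43.7
  = 1.4377 m^2/s.

1.4377
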